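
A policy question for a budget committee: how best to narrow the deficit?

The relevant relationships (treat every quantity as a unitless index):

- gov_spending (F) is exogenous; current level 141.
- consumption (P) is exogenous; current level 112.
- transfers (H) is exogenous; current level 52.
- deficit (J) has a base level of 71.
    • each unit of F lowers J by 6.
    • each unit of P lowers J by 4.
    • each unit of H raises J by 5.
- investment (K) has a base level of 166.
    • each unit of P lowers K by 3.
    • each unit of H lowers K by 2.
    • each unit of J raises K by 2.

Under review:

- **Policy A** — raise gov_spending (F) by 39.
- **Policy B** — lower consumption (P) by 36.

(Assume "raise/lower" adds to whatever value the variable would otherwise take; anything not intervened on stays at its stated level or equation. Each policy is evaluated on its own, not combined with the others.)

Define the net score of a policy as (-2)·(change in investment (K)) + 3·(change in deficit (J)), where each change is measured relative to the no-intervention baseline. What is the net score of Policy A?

Baseline:
  F = 141
  P = 112
  H = 52
  J = 71 − 6·141 − 4·112 + 5·52 = -963
  K = 166 − 3·112 − 2·52 + 2·(-963) = -2200
Policy A (F + 39):
  F = 141 + 39 = 180
  P = 112
  H = 52
  J = 71 − 6·180 − 4·112 + 5·52 = -1197
  K = 166 − 3·112 − 2·52 + 2·(-1197) = -2668
ΔK = -2668 − (-2200) = -468; ΔJ = -1197 − (-963) = -234
Score = (-2)·(-468) + 3·(-234) = 234

234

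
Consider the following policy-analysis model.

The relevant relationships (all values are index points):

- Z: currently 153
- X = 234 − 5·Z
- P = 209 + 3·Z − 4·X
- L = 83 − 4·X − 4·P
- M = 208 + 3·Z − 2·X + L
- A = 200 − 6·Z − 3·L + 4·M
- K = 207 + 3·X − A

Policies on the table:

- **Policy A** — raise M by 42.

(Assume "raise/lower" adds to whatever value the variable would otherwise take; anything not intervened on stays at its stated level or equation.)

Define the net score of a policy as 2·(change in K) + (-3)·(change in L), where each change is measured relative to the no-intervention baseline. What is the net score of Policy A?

Baseline:
  Z = 153
  X = 234 − 5·153 = -531
  P = 209 + 3·153 − 4·(-531) = 2792
  L = 83 − 4·(-531) − 4·2792 = -8961
  M = 208 + 3·153 − 2·(-531) + (-8961) = -7232
  A = 200 − 6·153 − 3·(-8961) + 4·(-7232) = -2763
  K = 207 + 3·(-531) − (-2763) = 1377
Policy A (M + 42):
  Z = 153
  X = 234 − 5·153 = -531
  P = 209 + 3·153 − 4·(-531) = 2792
  L = 83 − 4·(-531) − 4·2792 = -8961
  M = 208 + 3·153 − 2·(-531) + (-8961) (+42 from intervention) = -7190
  A = 200 − 6·153 − 3·(-8961) + 4·(-7190) = -2595
  K = 207 + 3·(-531) − (-2595) = 1209
ΔK = 1209 − 1377 = -168; ΔL = -8961 − (-8961) = 0
Score = 2·(-168) + (-3)·0 = -336

-336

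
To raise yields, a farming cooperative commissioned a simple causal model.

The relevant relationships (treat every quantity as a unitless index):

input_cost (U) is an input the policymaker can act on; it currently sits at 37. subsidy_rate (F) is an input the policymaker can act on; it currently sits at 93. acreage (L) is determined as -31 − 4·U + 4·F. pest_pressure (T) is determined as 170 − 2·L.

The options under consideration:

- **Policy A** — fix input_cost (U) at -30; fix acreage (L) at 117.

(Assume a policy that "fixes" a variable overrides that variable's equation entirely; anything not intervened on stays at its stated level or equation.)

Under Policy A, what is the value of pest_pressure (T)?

-64

Policy A (U := -30, L := 117):
  U = -30
  F = 93
  L = 117
  T = 170 − 2·117 = -64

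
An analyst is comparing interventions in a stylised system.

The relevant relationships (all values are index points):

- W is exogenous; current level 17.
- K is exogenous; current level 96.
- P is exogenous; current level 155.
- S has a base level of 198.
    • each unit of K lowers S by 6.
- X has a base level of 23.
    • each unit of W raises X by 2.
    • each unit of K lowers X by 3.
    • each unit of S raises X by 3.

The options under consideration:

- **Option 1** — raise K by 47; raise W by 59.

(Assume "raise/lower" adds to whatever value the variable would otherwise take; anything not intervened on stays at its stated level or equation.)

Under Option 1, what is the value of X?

Option 1 (K + 47, W + 59):
  W = 17 + 59 = 76
  K = 96 + 47 = 143
  S = 198 − 6·143 = -660
  X = 23 + 2·76 − 3·143 + 3·(-660) = -2234

-2234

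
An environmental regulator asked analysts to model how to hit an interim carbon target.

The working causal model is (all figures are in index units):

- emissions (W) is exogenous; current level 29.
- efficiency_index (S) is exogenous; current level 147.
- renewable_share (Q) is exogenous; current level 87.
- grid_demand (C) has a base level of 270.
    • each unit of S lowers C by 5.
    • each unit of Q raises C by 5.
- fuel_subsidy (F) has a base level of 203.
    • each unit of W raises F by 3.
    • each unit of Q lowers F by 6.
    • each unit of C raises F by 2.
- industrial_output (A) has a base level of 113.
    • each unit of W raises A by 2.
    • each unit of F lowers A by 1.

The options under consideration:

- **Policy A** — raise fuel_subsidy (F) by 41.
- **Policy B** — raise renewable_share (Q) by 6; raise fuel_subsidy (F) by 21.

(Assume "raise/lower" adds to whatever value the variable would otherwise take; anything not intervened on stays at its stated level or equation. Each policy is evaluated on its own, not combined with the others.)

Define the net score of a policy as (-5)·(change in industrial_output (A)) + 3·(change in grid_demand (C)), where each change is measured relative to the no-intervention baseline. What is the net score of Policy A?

205

Baseline:
  W = 29
  S = 147
  Q = 87
  C = 270 − 5·147 + 5·87 = -30
  F = 203 + 3·29 − 6·87 + 2·(-30) = -292
  A = 113 + 2·29 − (-292) = 463
Policy A (F + 41):
  W = 29
  S = 147
  Q = 87
  C = 270 − 5·147 + 5·87 = -30
  F = 203 + 3·29 − 6·87 + 2·(-30) (+41 from intervention) = -251
  A = 113 + 2·29 − (-251) = 422
ΔA = 422 − 463 = -41; ΔC = -30 − (-30) = 0
Score = (-5)·(-41) + 3·0 = 205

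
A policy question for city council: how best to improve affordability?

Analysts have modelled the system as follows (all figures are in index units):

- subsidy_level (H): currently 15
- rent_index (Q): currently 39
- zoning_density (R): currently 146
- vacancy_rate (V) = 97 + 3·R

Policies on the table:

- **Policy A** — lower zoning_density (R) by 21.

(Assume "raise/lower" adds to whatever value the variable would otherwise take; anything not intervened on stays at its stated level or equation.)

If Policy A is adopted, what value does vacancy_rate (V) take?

Policy A (R − 21):
  R = 146 − 21 = 125
  V = 97 + 3·125 = 472

472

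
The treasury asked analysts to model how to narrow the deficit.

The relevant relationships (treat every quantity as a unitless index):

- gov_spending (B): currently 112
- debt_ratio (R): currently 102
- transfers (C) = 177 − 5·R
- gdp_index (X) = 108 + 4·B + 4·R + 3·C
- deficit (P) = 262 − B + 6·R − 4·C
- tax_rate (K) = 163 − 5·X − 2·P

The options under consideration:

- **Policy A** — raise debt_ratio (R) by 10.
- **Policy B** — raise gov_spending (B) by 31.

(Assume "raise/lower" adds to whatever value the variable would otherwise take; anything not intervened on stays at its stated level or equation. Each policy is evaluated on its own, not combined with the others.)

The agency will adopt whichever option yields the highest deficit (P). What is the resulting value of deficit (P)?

2354

Policy A (R + 10):
  B = 112
  R = 102 + 10 = 112
  C = 177 − 5·112 = -383
  P = 262 − 112 + 6·112 − 4·(-383) = 2354
Policy B (B + 31):
  B = 112 + 31 = 143
  R = 102
  C = 177 − 5·102 = -333
  P = 262 − 143 + 6·102 − 4·(-333) = 2063
Comparing — Policy A: P=2354, Policy B: P=2063. Highest is 2354 (Policy A).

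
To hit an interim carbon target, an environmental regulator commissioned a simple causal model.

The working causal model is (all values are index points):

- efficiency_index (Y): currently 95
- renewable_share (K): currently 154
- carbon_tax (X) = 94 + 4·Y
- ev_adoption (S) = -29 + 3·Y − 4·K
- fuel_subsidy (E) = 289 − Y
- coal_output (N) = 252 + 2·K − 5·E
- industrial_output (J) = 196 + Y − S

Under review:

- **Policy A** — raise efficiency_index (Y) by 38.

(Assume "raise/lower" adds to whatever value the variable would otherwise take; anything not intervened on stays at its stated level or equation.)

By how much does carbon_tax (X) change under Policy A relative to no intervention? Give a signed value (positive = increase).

152

Baseline:
  Y = 95
  X = 94 + 4·95 = 474
Policy A (Y + 38):
  Y = 95 + 38 = 133
  X = 94 + 4·133 = 626
Change in X: 626 − 474 = 152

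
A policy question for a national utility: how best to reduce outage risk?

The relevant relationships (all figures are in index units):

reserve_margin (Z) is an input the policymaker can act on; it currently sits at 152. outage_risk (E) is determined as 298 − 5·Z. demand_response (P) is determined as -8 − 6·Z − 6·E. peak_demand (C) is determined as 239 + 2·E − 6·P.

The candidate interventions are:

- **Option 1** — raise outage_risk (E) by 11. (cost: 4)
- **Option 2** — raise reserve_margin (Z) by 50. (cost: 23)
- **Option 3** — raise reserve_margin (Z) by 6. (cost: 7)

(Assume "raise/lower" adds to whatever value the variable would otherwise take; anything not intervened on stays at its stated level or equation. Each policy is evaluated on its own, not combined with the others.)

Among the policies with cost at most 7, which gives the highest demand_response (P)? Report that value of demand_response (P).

Option 1 (E + 11):
  Z = 152
  E = 298 − 5·152 (+11 from intervention) = -451
  P = -8 − 6·152 − 6·(-451) = 1786
Option 3 (Z + 6):
  Z = 152 + 6 = 158
  E = 298 − 5·158 = -492
  P = -8 − 6·158 − 6·(-492) = 1996
Comparing — Option 1: P=1786, Option 3: P=1996. Highest is 1996 (Option 3).

1996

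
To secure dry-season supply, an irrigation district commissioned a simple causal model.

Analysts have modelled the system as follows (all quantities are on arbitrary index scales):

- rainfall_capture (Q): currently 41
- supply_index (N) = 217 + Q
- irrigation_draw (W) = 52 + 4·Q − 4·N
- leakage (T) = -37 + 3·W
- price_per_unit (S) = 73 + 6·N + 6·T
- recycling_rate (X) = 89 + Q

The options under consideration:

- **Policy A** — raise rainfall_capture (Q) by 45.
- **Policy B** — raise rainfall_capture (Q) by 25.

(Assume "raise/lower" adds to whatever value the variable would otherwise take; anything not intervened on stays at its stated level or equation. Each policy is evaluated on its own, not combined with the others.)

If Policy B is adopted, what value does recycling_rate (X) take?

Policy B (Q + 25):
  Q = 41 + 25 = 66
  X = 89 + 66 = 155

155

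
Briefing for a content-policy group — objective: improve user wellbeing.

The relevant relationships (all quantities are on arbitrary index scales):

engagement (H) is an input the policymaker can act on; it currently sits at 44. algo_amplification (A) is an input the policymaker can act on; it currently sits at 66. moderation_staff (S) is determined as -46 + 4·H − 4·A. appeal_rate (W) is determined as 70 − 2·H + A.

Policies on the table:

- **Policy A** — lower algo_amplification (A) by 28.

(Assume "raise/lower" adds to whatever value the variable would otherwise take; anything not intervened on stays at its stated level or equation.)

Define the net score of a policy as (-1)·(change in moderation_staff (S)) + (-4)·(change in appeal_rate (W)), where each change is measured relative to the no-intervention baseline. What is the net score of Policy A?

0

Baseline:
  H = 44
  A = 66
  S = -46 + 4·44 − 4·66 = -134
  W = 70 − 2·44 + 66 = 48
Policy A (A − 28):
  H = 44
  A = 66 − 28 = 38
  S = -46 + 4·44 − 4·38 = -22
  W = 70 − 2·44 + 38 = 20
ΔS = -22 − (-134) = 112; ΔW = 20 − 48 = -28
Score = (-1)·112 + (-4)·(-28) = 0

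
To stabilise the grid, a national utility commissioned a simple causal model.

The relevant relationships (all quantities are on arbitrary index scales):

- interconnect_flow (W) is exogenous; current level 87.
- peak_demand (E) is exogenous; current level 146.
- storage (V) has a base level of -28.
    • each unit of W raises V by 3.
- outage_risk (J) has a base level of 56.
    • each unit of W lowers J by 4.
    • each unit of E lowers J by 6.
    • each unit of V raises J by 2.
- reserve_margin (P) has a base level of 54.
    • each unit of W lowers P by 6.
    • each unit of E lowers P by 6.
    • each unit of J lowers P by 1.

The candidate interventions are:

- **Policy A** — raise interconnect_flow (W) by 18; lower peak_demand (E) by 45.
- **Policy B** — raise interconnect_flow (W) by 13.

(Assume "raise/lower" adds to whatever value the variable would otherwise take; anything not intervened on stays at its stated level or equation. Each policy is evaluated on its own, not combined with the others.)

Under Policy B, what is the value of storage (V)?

272

Policy B (W + 13):
  W = 87 + 13 = 100
  V = -28 + 3·100 = 272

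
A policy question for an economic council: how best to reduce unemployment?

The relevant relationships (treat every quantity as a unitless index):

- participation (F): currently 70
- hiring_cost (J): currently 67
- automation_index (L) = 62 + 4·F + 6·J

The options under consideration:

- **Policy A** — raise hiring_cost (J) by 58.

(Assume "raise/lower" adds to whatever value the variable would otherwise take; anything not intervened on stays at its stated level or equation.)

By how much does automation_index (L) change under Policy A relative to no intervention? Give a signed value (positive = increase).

348

Baseline:
  F = 70
  J = 67
  L = 62 + 4·70 + 6·67 = 744
Policy A (J + 58):
  F = 70
  J = 67 + 58 = 125
  L = 62 + 4·70 + 6·125 = 1092
Change in L: 1092 − 744 = 348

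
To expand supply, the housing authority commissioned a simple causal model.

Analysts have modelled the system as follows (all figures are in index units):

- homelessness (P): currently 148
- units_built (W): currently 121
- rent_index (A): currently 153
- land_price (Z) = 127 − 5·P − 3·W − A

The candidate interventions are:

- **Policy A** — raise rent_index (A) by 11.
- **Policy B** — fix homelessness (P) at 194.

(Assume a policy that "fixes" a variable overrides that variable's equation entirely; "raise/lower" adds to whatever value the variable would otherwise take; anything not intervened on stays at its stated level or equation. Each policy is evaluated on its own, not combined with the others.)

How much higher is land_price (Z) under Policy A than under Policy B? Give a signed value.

219

Policy A (A + 11):
  P = 148
  W = 121
  A = 153 + 11 = 164
  Z = 127 − 5·148 − 3·121 − 164 = -1140
Policy B (P := 194):
  P = 194
  W = 121
  A = 153
  Z = 127 − 5·194 − 3·121 − 153 = -1359
Z: -1140 − (-1359) = 219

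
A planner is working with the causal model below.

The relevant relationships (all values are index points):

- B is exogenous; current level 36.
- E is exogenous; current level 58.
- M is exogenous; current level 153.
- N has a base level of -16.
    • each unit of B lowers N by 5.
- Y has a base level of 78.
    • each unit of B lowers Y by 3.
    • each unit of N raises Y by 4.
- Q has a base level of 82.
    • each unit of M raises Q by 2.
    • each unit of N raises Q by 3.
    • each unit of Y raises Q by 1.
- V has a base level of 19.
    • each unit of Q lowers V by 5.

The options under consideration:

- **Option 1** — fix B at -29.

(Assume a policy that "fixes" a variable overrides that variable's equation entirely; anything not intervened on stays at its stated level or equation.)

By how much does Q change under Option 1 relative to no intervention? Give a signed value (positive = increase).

2470

Baseline:
  B = 36
  M = 153
  N = -16 − 5·36 = -196
  Y = 78 − 3·36 + 4·(-196) = -814
  Q = 82 + 2·153 + 3·(-196) + (-814) = -1014
Option 1 (B := -29):
  B = -29
  M = 153
  N = -16 − 5·(-29) = 129
  Y = 78 − 3·(-29) + 4·129 = 681
  Q = 82 + 2·153 + 3·129 + 681 = 1456
Change in Q: 1456 − (-1014) = 2470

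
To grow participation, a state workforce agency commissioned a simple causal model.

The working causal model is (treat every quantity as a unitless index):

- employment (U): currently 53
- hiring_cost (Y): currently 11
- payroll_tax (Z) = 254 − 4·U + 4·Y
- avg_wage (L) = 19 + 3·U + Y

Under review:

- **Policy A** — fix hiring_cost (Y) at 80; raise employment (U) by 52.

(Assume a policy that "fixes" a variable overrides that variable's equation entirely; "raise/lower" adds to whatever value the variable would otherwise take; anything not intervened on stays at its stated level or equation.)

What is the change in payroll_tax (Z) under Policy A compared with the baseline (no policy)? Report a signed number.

68

Baseline:
  U = 53
  Y = 11
  Z = 254 − 4·53 + 4·11 = 86
Policy A (Y := 80, U + 52):
  U = 53 + 52 = 105
  Y = 80
  Z = 254 − 4·105 + 4·80 = 154
Change in Z: 154 − 86 = 68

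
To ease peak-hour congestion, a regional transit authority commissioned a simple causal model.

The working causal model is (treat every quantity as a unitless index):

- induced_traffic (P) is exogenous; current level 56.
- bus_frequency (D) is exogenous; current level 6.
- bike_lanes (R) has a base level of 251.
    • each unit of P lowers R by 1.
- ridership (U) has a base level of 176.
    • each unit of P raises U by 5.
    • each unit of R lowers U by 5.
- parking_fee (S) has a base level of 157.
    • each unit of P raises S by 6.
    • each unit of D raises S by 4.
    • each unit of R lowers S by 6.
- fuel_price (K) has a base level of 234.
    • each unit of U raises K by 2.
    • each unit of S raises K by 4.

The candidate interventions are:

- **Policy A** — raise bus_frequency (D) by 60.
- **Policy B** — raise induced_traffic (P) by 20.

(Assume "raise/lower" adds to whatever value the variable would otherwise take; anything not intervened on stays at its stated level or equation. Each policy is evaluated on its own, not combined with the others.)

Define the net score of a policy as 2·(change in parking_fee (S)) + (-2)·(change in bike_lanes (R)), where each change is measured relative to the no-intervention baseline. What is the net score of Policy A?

480

Baseline:
  P = 56
  D = 6
  R = 251 − 56 = 195
  S = 157 + 6·56 + 4·6 − 6·195 = -653
Policy A (D + 60):
  P = 56
  D = 6 + 60 = 66
  R = 251 − 56 = 195
  S = 157 + 6·56 + 4·66 − 6·195 = -413
ΔS = -413 − (-653) = 240; ΔR = 195 − 195 = 0
Score = 2·240 + (-2)·0 = 480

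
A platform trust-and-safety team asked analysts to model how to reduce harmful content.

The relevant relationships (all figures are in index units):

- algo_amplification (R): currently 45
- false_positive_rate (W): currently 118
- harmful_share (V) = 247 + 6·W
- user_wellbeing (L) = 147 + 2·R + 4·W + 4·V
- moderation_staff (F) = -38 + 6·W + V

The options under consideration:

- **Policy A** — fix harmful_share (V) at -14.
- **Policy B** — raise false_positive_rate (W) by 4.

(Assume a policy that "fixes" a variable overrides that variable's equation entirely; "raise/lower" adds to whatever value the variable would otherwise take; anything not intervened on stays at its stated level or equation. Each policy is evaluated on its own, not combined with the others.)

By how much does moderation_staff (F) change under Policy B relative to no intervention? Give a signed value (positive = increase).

Baseline:
  W = 118
  V = 247 + 6·118 = 955
  F = -38 + 6·118 + 955 = 1625
Policy B (W + 4):
  W = 118 + 4 = 122
  V = 247 + 6·122 = 979
  F = -38 + 6·122 + 979 = 1673
Change in F: 1673 − 1625 = 48

48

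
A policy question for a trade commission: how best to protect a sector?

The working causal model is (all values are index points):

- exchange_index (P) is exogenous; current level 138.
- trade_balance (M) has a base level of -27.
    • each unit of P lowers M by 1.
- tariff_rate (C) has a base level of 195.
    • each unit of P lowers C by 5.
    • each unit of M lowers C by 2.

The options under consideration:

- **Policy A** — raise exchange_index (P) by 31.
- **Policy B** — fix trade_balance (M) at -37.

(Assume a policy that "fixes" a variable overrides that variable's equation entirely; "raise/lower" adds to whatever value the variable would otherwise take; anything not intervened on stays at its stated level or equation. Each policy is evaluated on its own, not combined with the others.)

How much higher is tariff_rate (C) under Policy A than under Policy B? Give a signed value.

Policy A (P + 31):
  P = 138 + 31 = 169
  M = -27 − 169 = -196
  C = 195 − 5·169 − 2·(-196) = -258
Policy B (M := -37):
  P = 138
  M = -37
  C = 195 − 5·138 − 2·(-37) = -421
C: -258 − (-421) = 163

163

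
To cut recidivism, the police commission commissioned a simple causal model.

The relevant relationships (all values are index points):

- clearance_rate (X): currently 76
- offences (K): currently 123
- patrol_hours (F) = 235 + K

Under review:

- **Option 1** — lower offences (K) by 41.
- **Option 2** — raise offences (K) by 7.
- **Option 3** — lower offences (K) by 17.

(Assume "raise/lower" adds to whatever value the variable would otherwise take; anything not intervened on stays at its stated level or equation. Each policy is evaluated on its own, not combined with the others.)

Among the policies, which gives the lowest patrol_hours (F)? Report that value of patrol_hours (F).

317

Option 1 (K − 41):
  K = 123 − 41 = 82
  F = 235 + 82 = 317
Option 2 (K + 7):
  K = 123 + 7 = 130
  F = 235 + 130 = 365
Option 3 (K − 17):
  K = 123 − 17 = 106
  F = 235 + 106 = 341
Comparing — Option 1: F=317, Option 2: F=365, Option 3: F=341. Lowest is 317 (Option 1).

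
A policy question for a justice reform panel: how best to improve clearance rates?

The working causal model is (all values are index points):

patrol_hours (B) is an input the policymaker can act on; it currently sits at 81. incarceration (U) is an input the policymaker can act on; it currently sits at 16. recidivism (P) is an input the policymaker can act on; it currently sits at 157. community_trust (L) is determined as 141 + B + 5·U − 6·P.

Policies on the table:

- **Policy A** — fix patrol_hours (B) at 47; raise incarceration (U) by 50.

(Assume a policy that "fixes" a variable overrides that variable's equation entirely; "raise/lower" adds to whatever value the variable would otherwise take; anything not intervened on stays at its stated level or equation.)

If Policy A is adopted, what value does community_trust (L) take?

-424

Policy A (B := 47, U + 50):
  B = 47
  U = 16 + 50 = 66
  P = 157
  L = 141 + 47 + 5·66 − 6·157 = -424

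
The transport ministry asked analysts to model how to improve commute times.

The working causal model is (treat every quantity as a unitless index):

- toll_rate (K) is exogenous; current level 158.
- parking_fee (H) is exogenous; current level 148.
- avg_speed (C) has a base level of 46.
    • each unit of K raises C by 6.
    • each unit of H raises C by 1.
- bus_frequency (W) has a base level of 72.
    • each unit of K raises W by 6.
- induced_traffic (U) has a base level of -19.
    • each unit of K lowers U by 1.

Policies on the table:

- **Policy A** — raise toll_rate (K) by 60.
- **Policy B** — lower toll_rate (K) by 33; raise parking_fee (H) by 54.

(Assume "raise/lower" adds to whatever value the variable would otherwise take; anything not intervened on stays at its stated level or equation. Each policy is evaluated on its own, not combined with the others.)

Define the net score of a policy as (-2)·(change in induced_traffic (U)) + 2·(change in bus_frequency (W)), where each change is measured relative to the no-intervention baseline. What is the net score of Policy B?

-462

Baseline:
  K = 158
  W = 72 + 6·158 = 1020
  U = -19 − 158 = -177
Policy B (K − 33, H + 54):
  K = 158 − 33 = 125
  W = 72 + 6·125 = 822
  U = -19 − 125 = -144
ΔU = -144 − (-177) = 33; ΔW = 822 − 1020 = -198
Score = (-2)·33 + 2·(-198) = -462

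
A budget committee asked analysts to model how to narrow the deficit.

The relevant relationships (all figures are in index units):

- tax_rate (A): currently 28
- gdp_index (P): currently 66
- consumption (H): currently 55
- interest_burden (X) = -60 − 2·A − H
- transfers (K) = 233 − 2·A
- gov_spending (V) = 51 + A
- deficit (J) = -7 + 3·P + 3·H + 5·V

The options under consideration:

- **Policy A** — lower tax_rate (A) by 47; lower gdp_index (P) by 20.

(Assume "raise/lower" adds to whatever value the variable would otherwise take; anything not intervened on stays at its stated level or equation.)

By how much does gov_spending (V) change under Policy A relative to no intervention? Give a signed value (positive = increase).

-47

Baseline:
  A = 28
  V = 51 + 28 = 79
Policy A (A − 47, P − 20):
  A = 28 − 47 = -19
  V = 51 + (-19) = 32
Change in V: 32 − 79 = -47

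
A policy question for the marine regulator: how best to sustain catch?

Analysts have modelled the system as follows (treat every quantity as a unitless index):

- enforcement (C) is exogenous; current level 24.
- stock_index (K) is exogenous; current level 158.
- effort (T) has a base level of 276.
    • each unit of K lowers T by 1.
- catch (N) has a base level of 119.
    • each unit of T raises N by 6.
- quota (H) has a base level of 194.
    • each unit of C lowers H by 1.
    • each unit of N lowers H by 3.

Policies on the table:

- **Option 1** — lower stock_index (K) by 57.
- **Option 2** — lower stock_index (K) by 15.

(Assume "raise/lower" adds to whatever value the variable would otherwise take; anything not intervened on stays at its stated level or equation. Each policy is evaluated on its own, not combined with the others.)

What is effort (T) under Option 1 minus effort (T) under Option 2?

Option 1 (K − 57):
  K = 158 − 57 = 101
  T = 276 − 101 = 175
Option 2 (K − 15):
  K = 158 − 15 = 143
  T = 276 − 143 = 133
T: 175 − 133 = 42

42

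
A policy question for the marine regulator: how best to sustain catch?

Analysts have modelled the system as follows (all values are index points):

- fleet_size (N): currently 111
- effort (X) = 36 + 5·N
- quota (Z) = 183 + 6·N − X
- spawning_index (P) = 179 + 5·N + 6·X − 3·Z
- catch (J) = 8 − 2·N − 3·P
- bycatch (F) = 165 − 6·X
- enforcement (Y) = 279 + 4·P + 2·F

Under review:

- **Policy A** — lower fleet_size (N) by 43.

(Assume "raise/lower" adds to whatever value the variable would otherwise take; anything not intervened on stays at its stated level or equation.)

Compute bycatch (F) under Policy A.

Policy A (N − 43):
  N = 111 − 43 = 68
  X = 36 + 5·68 = 376
  F = 165 − 6·376 = -2091

-2091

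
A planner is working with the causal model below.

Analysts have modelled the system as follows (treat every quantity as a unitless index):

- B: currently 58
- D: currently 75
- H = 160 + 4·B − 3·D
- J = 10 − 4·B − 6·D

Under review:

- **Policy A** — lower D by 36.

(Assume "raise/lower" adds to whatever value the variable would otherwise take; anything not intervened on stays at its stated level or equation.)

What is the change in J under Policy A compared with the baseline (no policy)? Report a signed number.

216

Baseline:
  B = 58
  D = 75
  J = 10 − 4·58 − 6·75 = -672
Policy A (D − 36):
  B = 58
  D = 75 − 36 = 39
  J = 10 − 4·58 − 6·39 = -456
Change in J: -456 − (-672) = 216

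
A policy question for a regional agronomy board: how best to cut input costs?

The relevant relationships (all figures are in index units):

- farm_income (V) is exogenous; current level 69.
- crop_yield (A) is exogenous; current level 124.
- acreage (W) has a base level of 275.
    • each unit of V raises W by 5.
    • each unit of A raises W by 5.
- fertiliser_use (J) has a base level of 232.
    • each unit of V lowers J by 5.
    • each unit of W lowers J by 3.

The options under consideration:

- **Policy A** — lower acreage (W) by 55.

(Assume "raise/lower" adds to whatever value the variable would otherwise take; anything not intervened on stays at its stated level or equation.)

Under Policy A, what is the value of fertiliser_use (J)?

-3668

Policy A (W − 55):
  V = 69
  A = 124
  W = 275 + 5·69 + 5·124 (−55 from intervention) = 1185
  J = 232 − 5·69 − 3·1185 = -3668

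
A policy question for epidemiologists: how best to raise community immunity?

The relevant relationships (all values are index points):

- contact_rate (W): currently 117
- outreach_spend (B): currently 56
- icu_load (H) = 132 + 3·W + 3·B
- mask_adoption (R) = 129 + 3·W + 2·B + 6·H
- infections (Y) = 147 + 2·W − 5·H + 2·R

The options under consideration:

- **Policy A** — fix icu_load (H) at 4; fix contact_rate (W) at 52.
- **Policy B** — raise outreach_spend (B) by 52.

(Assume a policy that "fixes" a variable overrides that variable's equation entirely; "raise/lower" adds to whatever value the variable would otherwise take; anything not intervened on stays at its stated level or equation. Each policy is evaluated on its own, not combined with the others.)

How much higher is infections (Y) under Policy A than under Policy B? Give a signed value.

-6349

Policy A (H := 4, W := 52):
  W = 52
  B = 56
  H = 4
  R = 129 + 3·52 + 2·56 + 6·4 = 421
  Y = 147 + 2·52 − 5·4 + 2·421 = 1073
Policy B (B + 52):
  W = 117
  B = 56 + 52 = 108
  H = 132 + 3·117 + 3·108 = 807
  R = 129 + 3·117 + 2·108 + 6·807 = 5538
  Y = 147 + 2·117 − 5·807 + 2·5538 = 7422
Y: 1073 − 7422 = -6349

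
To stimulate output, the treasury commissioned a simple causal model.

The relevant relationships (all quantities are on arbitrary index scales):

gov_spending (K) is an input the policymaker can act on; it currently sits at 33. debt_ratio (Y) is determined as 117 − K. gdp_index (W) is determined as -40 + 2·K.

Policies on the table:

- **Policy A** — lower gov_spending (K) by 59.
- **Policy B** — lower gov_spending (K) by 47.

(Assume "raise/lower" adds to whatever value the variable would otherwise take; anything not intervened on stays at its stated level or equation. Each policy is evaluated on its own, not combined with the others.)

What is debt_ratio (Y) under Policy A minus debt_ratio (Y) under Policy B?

Policy A (K − 59):
  K = 33 − 59 = -26
  Y = 117 − (-26) = 143
Policy B (K − 47):
  K = 33 − 47 = -14
  Y = 117 − (-14) = 131
Y: 143 − 131 = 12

12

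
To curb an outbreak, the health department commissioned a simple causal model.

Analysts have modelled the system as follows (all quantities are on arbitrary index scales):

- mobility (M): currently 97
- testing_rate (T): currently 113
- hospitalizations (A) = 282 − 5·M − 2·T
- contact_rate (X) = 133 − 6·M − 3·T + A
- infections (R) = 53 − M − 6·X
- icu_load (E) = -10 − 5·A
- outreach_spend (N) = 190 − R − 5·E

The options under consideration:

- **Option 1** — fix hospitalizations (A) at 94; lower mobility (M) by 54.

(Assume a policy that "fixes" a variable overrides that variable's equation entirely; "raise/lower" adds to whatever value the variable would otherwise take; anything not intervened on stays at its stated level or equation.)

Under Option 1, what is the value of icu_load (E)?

Option 1 (A := 94, M − 54):
  M = 97 − 54 = 43
  T = 113
  A = 94
  E = -10 − 5·94 = -480

-480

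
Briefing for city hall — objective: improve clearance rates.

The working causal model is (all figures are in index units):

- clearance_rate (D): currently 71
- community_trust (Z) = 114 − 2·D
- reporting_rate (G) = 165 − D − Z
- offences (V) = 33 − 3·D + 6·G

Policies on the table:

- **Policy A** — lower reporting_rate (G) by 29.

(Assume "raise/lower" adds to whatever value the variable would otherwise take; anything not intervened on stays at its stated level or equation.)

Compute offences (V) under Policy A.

378

Policy A (G − 29):
  D = 71
  Z = 114 − 2·71 = -28
  G = 165 − 71 − (-28) (−29 from intervention) = 93
  V = 33 − 3·71 + 6·93 = 378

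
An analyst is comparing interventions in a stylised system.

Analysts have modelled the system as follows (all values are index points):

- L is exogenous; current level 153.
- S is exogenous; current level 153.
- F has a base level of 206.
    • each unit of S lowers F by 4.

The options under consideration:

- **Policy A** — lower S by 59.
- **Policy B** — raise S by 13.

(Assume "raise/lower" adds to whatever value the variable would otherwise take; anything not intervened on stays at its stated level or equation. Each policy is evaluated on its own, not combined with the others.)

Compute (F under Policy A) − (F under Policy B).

Policy A (S − 59):
  S = 153 − 59 = 94
  F = 206 − 4·94 = -170
Policy B (S + 13):
  S = 153 + 13 = 166
  F = 206 − 4·166 = -458
F: -170 − (-458) = 288

288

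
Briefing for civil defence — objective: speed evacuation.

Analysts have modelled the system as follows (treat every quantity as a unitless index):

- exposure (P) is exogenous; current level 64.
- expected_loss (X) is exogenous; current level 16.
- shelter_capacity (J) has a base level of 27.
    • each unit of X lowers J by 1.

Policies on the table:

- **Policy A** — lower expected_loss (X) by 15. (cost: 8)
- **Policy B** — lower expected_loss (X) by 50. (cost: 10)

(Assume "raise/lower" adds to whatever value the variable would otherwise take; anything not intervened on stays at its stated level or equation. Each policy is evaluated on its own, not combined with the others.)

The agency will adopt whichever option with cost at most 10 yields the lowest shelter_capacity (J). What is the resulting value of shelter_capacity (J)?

26

Policy A (X − 15):
  X = 16 − 15 = 1
  J = 27 − 1 = 26
Policy B (X − 50):
  X = 16 − 50 = -34
  J = 27 − (-34) = 61
Comparing — Policy A: J=26, Policy B: J=61. Lowest is 26 (Policy A).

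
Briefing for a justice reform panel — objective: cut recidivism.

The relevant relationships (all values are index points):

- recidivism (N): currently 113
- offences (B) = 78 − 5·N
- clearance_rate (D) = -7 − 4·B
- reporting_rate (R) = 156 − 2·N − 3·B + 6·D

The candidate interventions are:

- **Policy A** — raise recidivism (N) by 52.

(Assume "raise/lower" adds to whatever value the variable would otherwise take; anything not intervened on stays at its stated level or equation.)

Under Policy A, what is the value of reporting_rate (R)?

Policy A (N + 52):
  N = 113 + 52 = 165
  B = 78 − 5·165 = -747
  D = -7 − 4·(-747) = 2981
  R = 156 − 2·165 − 3·(-747) + 6·2981 = 19953

19953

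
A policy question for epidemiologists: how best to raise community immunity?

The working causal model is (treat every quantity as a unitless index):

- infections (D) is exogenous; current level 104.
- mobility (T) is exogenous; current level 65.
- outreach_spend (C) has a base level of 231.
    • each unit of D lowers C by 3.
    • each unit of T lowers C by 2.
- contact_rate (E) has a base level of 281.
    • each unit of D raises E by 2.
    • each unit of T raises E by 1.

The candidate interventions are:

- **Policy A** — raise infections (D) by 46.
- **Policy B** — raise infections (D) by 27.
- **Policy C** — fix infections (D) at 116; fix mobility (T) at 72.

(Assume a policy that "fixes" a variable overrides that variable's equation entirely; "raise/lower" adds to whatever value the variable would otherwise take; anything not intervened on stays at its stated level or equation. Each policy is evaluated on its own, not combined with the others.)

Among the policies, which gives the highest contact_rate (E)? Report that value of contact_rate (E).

646

Policy A (D + 46):
  D = 104 + 46 = 150
  T = 65
  E = 281 + 2·150 + 65 = 646
Policy B (D + 27):
  D = 104 + 27 = 131
  T = 65
  E = 281 + 2·131 + 65 = 608
Policy C (D := 116, T := 72):
  D = 116
  T = 72
  E = 281 + 2·116 + 72 = 585
Comparing — Policy A: E=646, Policy B: E=608, Policy C: E=585. Highest is 646 (Policy A).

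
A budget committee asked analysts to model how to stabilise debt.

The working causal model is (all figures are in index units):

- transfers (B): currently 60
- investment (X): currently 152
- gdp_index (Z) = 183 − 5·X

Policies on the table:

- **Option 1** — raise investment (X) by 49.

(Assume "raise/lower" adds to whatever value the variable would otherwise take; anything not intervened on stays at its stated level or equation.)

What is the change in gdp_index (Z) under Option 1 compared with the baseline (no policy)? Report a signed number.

-245

Baseline:
  X = 152
  Z = 183 − 5·152 = -577
Option 1 (X + 49):
  X = 152 + 49 = 201
  Z = 183 − 5·201 = -822
Change in Z: -822 − (-577) = -245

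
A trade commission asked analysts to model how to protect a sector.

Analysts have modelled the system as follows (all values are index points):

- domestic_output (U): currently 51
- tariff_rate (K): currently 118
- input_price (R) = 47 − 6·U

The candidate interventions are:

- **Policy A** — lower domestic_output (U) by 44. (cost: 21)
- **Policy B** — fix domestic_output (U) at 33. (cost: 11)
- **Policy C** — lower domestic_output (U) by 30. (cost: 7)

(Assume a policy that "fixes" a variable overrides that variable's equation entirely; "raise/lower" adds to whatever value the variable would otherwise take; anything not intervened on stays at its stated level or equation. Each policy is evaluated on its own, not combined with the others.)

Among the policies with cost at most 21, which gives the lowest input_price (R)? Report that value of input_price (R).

Policy A (U − 44):
  U = 51 − 44 = 7
  R = 47 − 6·7 = 5
Policy B (U := 33):
  U = 33
  R = 47 − 6·33 = -151
Policy C (U − 30):
  U = 51 − 30 = 21
  R = 47 − 6·21 = -79
Comparing — Policy A: R=5, Policy B: R=-151, Policy C: R=-79. Lowest is -151 (Policy B).

-151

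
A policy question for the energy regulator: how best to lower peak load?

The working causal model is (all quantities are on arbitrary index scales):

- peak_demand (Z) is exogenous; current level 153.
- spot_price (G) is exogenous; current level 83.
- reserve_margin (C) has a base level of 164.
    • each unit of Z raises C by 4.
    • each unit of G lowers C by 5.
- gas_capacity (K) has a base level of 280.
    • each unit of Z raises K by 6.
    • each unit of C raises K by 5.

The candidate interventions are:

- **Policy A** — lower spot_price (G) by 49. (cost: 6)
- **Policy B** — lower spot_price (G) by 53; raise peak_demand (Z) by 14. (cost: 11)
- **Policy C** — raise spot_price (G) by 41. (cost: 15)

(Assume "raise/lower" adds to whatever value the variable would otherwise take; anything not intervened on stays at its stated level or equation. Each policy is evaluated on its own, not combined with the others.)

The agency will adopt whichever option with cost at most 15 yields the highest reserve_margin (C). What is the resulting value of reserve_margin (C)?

682

Policy A (G − 49):
  Z = 153
  G = 83 − 49 = 34
  C = 164 + 4·153 − 5·34 = 606
Policy B (G − 53, Z + 14):
  Z = 153 + 14 = 167
  G = 83 − 53 = 30
  C = 164 + 4·167 − 5·30 = 682
Policy C (G + 41):
  Z = 153
  G = 83 + 41 = 124
  C = 164 + 4·153 − 5·124 = 156
Comparing — Policy A: C=606, Policy B: C=682, Policy C: C=156. Highest is 682 (Policy B).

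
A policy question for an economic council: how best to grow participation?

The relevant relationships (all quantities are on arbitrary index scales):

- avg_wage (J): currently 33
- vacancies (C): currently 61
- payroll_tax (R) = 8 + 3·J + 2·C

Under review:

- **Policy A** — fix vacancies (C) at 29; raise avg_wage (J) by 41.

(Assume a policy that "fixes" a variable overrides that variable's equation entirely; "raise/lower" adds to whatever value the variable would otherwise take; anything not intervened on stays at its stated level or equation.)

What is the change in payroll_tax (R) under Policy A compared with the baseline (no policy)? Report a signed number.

59

Baseline:
  J = 33
  C = 61
  R = 8 + 3·33 + 2·61 = 229
Policy A (C := 29, J + 41):
  J = 33 + 41 = 74
  C = 29
  R = 8 + 3·74 + 2·29 = 288
Change in R: 288 − 229 = 59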